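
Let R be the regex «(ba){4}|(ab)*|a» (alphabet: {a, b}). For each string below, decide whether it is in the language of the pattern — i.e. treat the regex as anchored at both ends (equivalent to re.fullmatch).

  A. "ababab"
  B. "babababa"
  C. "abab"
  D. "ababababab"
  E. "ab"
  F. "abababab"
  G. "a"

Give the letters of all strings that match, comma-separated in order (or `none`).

A, B, C, D, E, F, G

A → match
B → match
C → match
D → match
E → match
F → match
G → match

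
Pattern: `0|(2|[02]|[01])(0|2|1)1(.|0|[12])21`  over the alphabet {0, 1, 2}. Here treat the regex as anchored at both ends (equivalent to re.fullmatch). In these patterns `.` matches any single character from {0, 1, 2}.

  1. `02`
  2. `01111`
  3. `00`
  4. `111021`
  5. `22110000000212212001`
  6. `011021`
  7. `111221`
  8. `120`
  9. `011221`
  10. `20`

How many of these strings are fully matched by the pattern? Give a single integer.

4

1 → no match
2 → no match
3 → no match
4 → match
5 → no match
6 → match
7 → match
8 → no match
9 → match
10 → no match
Total matched: 4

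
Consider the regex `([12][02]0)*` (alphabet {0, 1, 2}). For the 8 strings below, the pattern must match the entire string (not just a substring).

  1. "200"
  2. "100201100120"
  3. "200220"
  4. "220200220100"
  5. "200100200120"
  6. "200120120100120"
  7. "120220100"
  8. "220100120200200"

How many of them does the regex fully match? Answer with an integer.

1 → match
2 → no match
3 → match
4 → match
5 → match
6 → match
7 → match
8 → match
Total matched: 7

7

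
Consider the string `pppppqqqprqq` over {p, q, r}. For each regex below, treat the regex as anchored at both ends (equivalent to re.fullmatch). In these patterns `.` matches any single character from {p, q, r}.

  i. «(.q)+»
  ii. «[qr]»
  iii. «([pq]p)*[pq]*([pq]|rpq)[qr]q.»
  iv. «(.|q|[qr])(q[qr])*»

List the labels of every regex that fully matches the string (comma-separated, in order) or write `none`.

iii

i → no match
ii → no match
iii → match
iv → no match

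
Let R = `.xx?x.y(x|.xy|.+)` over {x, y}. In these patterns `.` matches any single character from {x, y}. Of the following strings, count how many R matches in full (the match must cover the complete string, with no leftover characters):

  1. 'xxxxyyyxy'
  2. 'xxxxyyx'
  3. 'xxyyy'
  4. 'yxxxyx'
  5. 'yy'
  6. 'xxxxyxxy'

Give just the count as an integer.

4

1 → match
2 → match
3 → no match
4 → match
5 → no match
6 → match
Total matched: 4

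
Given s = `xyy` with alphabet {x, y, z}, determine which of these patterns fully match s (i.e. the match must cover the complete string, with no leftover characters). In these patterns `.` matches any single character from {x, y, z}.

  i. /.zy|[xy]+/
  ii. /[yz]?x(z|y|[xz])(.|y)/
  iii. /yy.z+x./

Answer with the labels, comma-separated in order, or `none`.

i, ii

i → match
ii → match
iii → no match — must start with `yy`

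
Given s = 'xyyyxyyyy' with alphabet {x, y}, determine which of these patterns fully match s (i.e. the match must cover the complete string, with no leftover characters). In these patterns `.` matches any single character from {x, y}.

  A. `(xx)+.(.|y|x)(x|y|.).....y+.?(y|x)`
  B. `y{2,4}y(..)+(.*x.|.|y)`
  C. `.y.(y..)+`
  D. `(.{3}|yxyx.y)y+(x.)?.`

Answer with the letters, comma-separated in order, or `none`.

A → no match — must start with 'xx'
B → no match — must start with 'y'
C → match
D → no match

C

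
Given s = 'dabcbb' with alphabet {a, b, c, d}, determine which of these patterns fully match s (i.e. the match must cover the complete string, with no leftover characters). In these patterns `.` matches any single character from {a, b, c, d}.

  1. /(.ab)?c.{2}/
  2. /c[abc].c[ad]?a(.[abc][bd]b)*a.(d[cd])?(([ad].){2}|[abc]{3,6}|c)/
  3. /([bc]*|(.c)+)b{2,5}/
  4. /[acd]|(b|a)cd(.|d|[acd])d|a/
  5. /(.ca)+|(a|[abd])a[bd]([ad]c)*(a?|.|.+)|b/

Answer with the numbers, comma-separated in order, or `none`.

1 → match
2 → no match — must start with 'c'
3 → no match
4 → no match
5 → match

1, 5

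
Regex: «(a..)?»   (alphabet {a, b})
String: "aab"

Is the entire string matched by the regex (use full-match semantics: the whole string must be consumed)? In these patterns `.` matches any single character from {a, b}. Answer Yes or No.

Yes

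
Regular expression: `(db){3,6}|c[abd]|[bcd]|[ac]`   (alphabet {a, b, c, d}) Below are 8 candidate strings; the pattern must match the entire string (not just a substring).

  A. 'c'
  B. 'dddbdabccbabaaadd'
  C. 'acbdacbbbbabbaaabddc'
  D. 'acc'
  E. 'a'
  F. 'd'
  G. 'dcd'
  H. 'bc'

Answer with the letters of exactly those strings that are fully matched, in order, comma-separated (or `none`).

A, E, F

A → match
B → no match
C → no match
D → no match
E → match
F → match
G → no match
H → no match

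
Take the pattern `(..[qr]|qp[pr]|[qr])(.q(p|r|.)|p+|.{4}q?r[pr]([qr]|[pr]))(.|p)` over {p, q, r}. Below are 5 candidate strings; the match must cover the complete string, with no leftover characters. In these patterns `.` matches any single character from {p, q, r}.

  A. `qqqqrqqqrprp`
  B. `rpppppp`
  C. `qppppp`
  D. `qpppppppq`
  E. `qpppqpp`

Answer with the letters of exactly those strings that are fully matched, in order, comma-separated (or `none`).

A, B, C, D, E

A → match
B → match
C → match
D → match
E → match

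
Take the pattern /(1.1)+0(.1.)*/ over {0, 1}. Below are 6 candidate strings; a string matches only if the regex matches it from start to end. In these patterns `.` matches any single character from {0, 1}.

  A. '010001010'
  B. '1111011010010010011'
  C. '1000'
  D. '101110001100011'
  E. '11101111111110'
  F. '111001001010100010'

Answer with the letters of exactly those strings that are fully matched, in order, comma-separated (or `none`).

A → no match — must start with '1'
B → match
C → no match
D → no match
E → no match
F → no match

B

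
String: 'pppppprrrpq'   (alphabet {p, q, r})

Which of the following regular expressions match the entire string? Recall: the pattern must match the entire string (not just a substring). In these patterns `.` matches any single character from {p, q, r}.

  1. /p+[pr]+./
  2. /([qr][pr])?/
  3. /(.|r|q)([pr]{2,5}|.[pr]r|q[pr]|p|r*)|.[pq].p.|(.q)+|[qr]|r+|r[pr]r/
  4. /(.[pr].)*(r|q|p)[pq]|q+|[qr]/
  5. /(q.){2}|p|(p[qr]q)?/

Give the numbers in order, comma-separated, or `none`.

1 → match
2 → no match
3 → no match
4 → match
5 → no match

1, 4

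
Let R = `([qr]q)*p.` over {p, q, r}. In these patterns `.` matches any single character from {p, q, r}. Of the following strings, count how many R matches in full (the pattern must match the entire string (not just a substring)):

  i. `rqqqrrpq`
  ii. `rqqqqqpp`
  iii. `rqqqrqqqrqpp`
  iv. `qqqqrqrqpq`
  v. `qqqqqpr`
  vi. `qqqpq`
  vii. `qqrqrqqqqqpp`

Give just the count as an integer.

4

i → no match
ii → match
iii → match
iv → match
v → no match
vi → no match
vii → match
Total matched: 4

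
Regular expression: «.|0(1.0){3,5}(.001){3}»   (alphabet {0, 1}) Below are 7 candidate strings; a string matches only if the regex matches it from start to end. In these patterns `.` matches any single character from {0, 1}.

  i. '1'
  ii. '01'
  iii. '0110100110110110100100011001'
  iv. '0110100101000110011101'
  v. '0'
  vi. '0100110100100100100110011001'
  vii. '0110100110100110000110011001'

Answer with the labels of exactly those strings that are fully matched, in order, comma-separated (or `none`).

i, iii, v, vi, vii

i → match
ii → no match
iii → match
iv → no match
v → match
vi → match
vii → match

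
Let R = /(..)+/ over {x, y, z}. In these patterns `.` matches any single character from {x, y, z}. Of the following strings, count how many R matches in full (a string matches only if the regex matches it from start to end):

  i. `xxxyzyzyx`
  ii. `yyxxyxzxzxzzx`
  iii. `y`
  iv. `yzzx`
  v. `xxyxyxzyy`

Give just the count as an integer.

i. `xxxyzyzyx` → no match
ii → no match
iii. `y` → no match
iv. `yzzx` → match
v. `xxyxyxzyy` → no match
Total matched: 1

1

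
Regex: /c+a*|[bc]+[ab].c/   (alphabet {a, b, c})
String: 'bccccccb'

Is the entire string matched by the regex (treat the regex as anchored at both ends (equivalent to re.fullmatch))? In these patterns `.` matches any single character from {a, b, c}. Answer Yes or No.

No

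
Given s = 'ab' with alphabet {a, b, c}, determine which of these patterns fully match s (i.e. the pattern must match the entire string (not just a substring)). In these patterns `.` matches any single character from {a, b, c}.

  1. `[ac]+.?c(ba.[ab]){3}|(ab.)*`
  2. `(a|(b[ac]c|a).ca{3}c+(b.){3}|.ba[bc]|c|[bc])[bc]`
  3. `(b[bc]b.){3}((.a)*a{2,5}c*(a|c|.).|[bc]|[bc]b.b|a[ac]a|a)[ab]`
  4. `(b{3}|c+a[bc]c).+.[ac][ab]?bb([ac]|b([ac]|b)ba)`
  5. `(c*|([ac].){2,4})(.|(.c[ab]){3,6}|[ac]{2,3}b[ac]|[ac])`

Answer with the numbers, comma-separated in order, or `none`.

2

1 → no match
2 → match
3 → no match — must start with 'b'
4 → no match
5 → no match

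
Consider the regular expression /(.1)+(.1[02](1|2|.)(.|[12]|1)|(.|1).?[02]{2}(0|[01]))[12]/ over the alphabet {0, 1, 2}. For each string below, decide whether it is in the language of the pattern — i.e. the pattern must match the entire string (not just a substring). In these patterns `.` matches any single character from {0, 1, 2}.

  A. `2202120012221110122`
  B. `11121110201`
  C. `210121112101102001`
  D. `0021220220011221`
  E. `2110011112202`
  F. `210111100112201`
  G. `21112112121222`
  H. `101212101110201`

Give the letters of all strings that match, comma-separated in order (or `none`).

A → no match
B → no match
C → match
D → no match
E → no match
F → no match
G → no match
H → no match

C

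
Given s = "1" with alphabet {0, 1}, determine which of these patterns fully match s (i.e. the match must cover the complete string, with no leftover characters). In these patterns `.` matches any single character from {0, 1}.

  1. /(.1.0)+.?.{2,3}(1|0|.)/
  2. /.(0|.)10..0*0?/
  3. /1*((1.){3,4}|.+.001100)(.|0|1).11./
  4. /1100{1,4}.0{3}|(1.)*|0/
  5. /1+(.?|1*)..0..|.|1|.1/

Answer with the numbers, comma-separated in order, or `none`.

1 → no match
2 → no match
3 → no match
4 → no match
5 → match

5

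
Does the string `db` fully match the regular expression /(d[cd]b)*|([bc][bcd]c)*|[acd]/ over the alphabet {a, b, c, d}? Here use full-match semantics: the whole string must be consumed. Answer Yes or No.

No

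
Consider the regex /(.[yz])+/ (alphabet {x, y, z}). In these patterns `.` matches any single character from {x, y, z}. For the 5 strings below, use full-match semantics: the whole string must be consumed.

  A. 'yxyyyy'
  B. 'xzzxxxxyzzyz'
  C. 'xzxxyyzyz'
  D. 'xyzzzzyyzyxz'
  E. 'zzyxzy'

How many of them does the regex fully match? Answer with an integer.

A → no match
B → no match
C → no match
D → match
E → no match
Total matched: 1

1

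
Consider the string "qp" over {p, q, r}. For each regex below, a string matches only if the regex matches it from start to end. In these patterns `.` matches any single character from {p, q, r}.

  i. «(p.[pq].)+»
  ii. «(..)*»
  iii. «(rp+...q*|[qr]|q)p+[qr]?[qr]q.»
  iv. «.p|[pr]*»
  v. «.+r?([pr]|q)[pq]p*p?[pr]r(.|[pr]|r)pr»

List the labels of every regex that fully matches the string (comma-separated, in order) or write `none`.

ii, iv

i → no match — must start with "p"
ii → match
iii → no match
iv → match
v → no match — must end with "pr"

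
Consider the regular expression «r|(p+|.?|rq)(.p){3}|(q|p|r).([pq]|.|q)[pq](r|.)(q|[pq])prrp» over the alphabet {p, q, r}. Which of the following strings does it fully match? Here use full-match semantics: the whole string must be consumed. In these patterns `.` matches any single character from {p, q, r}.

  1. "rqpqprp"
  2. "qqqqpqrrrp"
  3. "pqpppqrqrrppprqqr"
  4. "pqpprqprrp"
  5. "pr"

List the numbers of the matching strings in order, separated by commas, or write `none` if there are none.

1, 4

1 → match
2 → no match
3 → no match
4 → match
5 → no match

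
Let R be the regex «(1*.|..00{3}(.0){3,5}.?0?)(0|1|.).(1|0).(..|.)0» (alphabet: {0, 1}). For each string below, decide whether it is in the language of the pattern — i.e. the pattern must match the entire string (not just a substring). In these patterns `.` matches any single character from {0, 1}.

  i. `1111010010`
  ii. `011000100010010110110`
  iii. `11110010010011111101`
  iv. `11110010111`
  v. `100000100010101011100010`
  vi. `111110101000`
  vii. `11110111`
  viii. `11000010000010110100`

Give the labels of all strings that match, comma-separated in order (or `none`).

i, v, vi, viii

i. `1111010010` → match
ii → no match
iii → no match — must end with `0`
iv. `11110010111` → no match — must end with `0`
v → match
vi. `111110101000` → match
vii. `11110111` → no match — must end with `0`
viii → match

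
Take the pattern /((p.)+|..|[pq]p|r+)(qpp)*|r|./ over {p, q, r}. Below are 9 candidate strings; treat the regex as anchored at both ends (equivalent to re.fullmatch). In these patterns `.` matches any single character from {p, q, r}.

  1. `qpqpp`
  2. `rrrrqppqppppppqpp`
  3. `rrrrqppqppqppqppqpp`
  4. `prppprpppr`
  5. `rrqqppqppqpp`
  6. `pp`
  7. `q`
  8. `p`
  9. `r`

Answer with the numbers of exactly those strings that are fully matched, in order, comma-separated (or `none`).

1, 3, 4, 6, 7, 8, 9

1 → match
2 → no match
3 → match
4 → match
5 → no match
6 → match
7 → match
8 → match
9 → match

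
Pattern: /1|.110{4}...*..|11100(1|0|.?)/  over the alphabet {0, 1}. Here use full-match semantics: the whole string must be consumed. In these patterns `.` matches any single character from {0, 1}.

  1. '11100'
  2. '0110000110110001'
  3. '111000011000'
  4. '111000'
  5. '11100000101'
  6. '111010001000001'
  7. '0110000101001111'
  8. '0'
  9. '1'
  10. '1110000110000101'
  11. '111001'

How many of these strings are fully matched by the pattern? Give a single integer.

1. '11100' → match
2 → match
3. '111000011000' → match
4. '111000' → match
5. '11100000101' → match
6 → no match
7 → match
8. '0' → no match
9. '1' → match
10 → match
11. '111001' → match
Total matched: 9

9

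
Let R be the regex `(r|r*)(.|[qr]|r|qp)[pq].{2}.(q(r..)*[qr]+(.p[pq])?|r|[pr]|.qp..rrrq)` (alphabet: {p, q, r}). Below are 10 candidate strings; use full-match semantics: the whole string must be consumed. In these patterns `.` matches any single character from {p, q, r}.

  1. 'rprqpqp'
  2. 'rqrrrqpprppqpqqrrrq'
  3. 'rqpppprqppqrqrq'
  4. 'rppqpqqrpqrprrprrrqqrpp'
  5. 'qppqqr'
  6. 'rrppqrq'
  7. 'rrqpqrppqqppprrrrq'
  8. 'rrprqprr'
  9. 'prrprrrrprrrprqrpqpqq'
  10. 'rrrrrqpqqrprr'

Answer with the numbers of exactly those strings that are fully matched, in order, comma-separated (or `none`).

1 → no match
2 → no match
3 → no match
4 → match
5 → match
6 → no match
7 → no match
8 → no match
9 → no match
10 → no match

4, 5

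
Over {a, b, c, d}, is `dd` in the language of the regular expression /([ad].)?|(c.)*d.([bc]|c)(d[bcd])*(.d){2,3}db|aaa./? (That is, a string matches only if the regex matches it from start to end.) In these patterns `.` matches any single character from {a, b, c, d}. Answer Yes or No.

Yes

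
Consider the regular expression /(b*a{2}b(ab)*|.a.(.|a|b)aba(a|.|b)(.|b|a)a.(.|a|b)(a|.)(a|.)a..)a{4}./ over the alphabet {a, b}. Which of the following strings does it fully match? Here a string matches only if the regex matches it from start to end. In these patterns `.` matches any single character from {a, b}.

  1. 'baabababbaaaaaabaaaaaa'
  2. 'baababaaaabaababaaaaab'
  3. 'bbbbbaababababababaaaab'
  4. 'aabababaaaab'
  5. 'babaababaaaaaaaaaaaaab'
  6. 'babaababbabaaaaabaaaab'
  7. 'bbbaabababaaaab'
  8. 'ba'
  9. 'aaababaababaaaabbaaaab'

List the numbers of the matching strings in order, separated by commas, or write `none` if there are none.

1 → match
2 → match
3 → match
4 → match
5 → match
6 → match
7 → match
8 → no match
9 → match

1, 2, 3, 4, 5, 6, 7, 9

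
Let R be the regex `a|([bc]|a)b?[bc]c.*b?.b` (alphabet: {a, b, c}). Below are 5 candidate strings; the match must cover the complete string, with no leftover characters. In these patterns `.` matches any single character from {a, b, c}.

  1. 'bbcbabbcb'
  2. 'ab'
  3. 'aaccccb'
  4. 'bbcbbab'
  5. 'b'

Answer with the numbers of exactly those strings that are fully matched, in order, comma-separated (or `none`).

1 → match
2 → no match
3 → no match
4 → match
5 → no match

1, 4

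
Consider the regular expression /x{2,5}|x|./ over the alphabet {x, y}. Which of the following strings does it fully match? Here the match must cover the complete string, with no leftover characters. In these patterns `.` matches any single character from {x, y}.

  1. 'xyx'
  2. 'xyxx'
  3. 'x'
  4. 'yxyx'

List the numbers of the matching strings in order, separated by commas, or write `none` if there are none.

1 → no match
2 → no match
3 → match
4 → no match

3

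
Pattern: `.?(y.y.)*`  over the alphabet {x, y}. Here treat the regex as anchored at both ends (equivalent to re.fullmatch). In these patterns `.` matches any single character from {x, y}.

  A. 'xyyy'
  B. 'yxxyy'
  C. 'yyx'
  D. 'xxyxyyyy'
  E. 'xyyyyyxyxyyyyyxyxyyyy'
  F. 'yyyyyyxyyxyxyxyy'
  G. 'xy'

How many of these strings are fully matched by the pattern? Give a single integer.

1

A → no match
B → no match
C → no match
D → no match
E → match
F → no match
G → no match
Total matched: 1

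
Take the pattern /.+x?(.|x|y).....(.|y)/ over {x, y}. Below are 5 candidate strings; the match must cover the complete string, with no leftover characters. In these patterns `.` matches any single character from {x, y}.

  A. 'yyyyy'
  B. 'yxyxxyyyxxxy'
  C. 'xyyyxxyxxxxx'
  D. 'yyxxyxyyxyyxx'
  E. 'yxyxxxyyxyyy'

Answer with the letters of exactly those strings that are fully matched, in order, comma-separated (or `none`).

B, C, D, E

A → no match
B → match
C → match
D → match
E → match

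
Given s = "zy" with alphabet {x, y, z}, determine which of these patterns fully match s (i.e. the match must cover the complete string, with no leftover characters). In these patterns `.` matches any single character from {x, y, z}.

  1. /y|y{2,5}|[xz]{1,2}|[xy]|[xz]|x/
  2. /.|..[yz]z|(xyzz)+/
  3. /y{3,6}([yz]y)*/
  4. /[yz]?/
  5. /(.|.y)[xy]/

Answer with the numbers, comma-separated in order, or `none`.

1 → no match
2 → no match
3 → no match — must start with "y"
4 → no match
5 → match

5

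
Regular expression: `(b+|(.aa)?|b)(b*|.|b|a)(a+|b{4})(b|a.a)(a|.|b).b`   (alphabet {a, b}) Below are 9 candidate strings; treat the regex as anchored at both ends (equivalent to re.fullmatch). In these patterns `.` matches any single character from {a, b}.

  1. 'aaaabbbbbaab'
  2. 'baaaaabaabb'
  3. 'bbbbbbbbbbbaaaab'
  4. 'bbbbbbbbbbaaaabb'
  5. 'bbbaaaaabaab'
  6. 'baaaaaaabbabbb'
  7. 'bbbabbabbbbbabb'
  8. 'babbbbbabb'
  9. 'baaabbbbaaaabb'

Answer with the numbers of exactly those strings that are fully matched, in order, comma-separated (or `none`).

1 → match
2 → match
3 → no match
4 → match
5 → match
6 → no match
7 → no match
8 → match
9 → match

1, 2, 4, 5, 8, 9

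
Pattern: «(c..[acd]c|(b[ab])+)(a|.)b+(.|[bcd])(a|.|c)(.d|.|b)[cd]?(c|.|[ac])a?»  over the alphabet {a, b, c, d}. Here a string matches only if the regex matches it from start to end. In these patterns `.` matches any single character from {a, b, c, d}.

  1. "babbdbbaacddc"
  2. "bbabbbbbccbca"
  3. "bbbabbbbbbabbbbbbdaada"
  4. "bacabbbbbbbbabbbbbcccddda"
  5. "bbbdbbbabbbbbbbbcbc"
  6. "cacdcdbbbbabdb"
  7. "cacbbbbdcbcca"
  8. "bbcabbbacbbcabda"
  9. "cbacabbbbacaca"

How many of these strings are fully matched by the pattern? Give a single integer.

1 → match
2 → match
3 → match
4 → no match
5 → no match
6 → match
7 → no match
8 → no match
9 → no match
Total matched: 4

4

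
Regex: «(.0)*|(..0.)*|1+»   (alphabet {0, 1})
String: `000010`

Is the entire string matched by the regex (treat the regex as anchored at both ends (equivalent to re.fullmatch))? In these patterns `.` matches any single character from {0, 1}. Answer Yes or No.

Yes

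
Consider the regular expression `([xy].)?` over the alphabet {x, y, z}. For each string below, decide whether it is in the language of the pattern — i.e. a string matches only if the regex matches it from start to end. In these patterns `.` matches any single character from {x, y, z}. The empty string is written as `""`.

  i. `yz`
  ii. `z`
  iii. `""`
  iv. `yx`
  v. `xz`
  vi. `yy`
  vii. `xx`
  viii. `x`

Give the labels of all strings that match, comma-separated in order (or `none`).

i → match
ii → no match
iii → match
iv → match
v → match
vi → match
vii → match
viii → no match

i, iii, iv, v, vi, vii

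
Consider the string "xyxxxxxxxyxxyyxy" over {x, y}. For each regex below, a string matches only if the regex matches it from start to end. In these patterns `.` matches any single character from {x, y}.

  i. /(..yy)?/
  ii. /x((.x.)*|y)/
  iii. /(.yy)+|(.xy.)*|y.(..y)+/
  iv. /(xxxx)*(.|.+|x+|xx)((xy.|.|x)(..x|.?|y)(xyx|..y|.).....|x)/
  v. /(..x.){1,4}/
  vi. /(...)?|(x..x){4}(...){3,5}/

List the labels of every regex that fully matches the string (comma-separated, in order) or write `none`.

i → no match
ii → match
iii → no match
iv → match
v → match
vi → no match

ii, iv, v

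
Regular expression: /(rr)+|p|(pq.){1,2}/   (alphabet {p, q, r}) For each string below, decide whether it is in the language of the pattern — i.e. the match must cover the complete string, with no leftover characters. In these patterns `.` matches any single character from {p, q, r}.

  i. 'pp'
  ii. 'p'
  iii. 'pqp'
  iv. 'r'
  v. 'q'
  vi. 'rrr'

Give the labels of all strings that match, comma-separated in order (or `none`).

i → no match
ii → match
iii → match
iv → no match
v → no match
vi → no match

ii, iii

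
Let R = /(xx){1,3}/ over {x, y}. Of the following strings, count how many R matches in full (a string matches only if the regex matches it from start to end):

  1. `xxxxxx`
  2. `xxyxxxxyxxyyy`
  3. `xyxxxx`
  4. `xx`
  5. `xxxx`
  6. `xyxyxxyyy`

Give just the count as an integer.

1 → match
2 → no match — must end with `xx`
3 → no match — must start with `xx`
4 → match
5 → match
6 → no match — must start with `xx`
Total matched: 3

3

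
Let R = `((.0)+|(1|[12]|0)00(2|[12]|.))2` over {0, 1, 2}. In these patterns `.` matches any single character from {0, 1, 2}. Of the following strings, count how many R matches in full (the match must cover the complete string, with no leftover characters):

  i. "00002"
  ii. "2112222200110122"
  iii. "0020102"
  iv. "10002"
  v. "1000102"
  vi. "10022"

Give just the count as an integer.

5

i → match
ii → no match
iii → match
iv → match
v → match
vi → match
Total matched: 5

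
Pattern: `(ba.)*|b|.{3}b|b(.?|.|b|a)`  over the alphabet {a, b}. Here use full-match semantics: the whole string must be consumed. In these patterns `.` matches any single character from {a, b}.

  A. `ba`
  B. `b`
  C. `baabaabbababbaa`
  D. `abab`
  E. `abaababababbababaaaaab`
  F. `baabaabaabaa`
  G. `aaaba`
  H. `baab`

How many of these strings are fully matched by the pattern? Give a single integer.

A. `ba` → match
B. `b` → match
C → no match
D. `abab` → match
E → no match
F. `baabaabaabaa` → match
G. `aaaba` → no match
H. `baab` → match
Total matched: 5

5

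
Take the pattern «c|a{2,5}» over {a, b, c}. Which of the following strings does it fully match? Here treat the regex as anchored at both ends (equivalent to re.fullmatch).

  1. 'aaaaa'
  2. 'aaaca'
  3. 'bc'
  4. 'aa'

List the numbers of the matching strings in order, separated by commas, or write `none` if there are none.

1, 4

1 → match
2 → no match
3 → no match
4 → match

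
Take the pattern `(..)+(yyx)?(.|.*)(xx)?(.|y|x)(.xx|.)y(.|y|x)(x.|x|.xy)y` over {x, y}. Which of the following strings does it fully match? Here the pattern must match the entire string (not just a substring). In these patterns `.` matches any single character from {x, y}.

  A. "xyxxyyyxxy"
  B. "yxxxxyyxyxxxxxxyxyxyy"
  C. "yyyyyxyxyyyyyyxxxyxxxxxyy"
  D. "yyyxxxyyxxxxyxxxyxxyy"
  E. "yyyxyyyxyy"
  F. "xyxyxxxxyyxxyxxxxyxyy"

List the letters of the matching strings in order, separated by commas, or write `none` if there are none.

A → match
B → match
C → no match
D → match
E → match
F → no match

A, B, D, E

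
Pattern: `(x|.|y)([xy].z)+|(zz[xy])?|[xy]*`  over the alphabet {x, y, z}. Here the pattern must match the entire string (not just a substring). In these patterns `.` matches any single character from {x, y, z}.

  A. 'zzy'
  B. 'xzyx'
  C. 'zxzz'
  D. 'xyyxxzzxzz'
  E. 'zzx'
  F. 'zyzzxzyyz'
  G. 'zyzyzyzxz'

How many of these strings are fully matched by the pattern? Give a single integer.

A. 'zzy' → match
B. 'xzyx' → no match
C. 'zxzz' → match
D. 'xyyxxzzxzz' → no match
E. 'zzx' → match
F. 'zyzzxzyyz' → no match
G. 'zyzyzyzxz' → no match
Total matched: 3

3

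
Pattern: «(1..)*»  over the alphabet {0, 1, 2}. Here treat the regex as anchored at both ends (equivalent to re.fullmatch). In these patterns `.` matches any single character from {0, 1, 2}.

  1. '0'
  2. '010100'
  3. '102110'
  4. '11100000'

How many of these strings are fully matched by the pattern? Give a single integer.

1. '0' → no match
2. '010100' → no match
3. '102110' → match
4. '11100000' → no match
Total matched: 1

1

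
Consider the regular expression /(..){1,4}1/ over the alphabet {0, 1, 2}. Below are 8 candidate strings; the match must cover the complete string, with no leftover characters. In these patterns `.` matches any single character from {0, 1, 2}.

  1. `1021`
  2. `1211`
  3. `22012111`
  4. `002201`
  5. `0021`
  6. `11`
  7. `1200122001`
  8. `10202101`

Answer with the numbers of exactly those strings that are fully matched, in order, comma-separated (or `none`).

1. `1021` → no match
2. `1211` → no match
3. `22012111` → no match
4. `002201` → no match
5. `0021` → no match
6. `11` → no match
7. `1200122001` → no match
8. `10202101` → no match

none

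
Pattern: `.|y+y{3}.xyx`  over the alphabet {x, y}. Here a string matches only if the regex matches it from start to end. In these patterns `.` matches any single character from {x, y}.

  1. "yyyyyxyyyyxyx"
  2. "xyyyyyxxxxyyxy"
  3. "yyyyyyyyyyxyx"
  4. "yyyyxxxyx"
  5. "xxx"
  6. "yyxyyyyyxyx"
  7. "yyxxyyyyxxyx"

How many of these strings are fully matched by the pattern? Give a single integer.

1 → no match
2 → no match
3 → match
4 → no match
5 → no match
6 → no match
7 → no match
Total matched: 1

1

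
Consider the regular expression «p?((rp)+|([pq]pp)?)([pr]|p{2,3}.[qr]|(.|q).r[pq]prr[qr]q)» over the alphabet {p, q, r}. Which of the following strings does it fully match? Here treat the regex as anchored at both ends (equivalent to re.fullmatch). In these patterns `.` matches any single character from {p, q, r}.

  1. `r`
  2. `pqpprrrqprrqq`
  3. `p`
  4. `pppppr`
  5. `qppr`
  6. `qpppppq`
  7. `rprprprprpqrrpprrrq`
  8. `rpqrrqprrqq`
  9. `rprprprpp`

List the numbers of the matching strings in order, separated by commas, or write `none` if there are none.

1 → match
2 → match
3 → match
4 → match
5 → match
6 → match
7 → match
8 → match
9 → match

1, 2, 3, 4, 5, 6, 7, 8, 9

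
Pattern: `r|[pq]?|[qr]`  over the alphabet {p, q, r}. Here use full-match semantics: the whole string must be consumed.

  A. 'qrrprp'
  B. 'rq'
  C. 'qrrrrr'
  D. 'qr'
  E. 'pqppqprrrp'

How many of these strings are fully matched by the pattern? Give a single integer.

0

A → no match
B → no match
C → no match
D → no match
E → no match
Total matched: 0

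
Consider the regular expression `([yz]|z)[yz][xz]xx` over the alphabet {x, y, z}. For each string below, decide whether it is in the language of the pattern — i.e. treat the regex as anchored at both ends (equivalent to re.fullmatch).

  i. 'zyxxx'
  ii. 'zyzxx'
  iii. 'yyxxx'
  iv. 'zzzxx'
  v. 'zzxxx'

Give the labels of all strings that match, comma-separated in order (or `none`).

i → match
ii → match
iii → match
iv → match
v → match

i, ii, iii, iv, v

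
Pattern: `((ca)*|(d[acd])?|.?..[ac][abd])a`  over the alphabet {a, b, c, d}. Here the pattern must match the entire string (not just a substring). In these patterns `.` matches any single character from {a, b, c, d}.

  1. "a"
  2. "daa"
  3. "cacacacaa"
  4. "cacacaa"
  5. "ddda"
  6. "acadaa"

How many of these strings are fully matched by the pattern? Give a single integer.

1 → match
2 → match
3 → match
4 → match
5 → no match
6 → no match
Total matched: 4

4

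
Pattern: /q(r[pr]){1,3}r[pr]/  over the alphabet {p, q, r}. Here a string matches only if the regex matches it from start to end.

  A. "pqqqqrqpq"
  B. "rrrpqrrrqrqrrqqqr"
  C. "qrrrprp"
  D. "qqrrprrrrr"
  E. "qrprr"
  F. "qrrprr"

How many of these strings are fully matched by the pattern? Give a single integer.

A → no match — must start with "qr"
B → no match — must start with "qr"
C → match
D → no match — must start with "qr"
E → match
F → no match
Total matched: 2

2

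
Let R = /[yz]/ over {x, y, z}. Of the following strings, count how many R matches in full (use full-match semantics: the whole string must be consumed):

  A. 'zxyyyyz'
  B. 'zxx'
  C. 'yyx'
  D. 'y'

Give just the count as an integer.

1

A → no match
B → no match
C → no match
D → match
Total matched: 1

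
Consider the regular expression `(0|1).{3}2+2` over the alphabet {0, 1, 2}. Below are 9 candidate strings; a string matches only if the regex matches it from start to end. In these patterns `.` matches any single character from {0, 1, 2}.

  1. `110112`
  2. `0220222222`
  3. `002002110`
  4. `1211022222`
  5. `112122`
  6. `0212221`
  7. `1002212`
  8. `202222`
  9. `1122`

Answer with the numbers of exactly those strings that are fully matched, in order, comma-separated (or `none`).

1 → no match — must end with `22`
2 → match
3 → no match — must end with `22`
4 → no match
5 → match
6 → no match — must end with `22`
7 → no match — must end with `22`
8 → no match
9 → no match

2, 5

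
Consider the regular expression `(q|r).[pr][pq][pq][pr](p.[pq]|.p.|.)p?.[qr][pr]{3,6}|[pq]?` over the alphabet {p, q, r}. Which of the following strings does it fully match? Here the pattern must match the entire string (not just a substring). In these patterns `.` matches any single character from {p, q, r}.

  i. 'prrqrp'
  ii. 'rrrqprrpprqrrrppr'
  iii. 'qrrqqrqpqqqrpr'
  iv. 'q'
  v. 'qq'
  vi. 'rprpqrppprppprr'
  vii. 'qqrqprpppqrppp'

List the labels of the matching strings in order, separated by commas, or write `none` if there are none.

ii, iii, iv, vi, vii

i → no match
ii → match
iii → match
iv → match
v → no match
vi → match
vii → match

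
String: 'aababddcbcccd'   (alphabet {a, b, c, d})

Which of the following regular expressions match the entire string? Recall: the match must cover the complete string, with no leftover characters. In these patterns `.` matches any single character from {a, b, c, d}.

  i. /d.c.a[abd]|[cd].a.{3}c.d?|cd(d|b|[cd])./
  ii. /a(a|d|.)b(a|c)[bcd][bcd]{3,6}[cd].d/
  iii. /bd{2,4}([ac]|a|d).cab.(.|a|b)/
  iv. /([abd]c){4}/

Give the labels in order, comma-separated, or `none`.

ii

i → no match
ii → match
iii → no match — must start with 'bd'
iv → no match — must end with 'c'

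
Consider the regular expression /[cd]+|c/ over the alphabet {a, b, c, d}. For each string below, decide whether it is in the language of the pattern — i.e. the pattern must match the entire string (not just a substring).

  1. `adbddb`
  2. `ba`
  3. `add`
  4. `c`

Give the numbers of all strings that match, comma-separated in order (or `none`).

1 → no match
2 → no match
3 → no match
4 → match

4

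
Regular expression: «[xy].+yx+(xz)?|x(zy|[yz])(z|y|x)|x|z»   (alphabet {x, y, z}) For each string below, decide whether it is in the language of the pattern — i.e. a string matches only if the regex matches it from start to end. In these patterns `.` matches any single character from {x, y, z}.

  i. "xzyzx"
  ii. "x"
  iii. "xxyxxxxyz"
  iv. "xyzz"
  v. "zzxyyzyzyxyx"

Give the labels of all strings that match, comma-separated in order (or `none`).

ii

i → no match
ii → match
iii → no match
iv → no match
v → no match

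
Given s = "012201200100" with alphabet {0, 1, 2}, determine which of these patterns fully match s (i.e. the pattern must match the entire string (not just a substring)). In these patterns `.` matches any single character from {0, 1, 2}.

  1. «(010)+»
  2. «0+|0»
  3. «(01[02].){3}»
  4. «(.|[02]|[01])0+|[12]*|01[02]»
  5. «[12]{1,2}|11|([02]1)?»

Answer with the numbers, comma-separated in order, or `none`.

3

1 → no match — must start with "010"
2 → no match
3 → match
4 → no match
5 → no match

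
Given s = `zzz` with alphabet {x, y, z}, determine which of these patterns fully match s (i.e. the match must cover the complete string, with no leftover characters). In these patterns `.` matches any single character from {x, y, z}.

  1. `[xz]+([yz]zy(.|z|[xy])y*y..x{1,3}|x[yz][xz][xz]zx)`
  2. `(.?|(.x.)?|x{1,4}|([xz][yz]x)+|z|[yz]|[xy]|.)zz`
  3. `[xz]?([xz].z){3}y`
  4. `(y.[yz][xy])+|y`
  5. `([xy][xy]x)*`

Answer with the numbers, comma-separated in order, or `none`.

1 → no match
2 → match
3 → no match — must end with `zy`
4 → no match — must start with `y`
5 → no match

2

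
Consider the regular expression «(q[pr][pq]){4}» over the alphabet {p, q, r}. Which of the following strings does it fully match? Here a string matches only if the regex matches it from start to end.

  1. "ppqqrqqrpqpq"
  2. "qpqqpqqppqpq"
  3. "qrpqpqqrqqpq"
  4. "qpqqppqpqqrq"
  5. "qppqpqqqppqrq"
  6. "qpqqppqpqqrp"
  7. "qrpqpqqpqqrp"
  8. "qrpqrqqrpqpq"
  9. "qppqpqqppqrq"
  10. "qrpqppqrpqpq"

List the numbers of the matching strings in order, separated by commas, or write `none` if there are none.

2, 3, 4, 6, 7, 8, 9, 10

1 → no match — must start with "q"
2 → match
3 → match
4 → match
5 → no match
6 → match
7 → match
8 → match
9 → match
10 → match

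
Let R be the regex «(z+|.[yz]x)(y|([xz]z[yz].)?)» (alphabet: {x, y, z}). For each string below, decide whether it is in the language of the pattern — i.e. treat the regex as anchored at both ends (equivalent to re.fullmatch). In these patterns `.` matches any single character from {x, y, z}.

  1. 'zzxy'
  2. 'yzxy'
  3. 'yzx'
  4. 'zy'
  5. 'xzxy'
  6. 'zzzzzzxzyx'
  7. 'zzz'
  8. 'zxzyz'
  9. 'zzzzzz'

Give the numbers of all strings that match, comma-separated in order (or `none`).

1, 2, 3, 4, 5, 6, 7, 8, 9

1 → match
2 → match
3 → match
4 → match
5 → match
6 → match
7 → match
8 → match
9 → match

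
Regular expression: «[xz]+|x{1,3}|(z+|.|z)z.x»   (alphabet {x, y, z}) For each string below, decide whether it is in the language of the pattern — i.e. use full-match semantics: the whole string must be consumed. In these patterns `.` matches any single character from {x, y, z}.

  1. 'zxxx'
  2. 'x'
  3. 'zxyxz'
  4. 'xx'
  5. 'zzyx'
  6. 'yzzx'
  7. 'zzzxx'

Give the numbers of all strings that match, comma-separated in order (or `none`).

1 → match
2 → match
3 → no match
4 → match
5 → match
6 → match
7 → match

1, 2, 4, 5, 6, 7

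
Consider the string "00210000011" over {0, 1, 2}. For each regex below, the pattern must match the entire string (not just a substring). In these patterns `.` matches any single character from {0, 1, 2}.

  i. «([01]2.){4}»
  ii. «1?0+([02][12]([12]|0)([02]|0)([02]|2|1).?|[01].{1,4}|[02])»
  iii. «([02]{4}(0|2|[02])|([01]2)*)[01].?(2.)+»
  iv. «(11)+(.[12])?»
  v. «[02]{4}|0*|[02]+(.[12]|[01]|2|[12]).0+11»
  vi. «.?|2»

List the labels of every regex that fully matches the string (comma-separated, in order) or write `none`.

i → no match
ii → no match
iii → no match
iv → no match — must start with "11"
v → match
vi → no match

v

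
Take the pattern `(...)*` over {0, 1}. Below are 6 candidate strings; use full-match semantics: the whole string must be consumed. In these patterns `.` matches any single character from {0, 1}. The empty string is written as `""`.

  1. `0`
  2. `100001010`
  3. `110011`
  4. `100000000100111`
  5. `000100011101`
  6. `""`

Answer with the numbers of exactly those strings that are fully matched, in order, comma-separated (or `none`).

1 → no match
2 → match
3 → match
4 → match
5 → match
6 → match

2, 3, 4, 5, 6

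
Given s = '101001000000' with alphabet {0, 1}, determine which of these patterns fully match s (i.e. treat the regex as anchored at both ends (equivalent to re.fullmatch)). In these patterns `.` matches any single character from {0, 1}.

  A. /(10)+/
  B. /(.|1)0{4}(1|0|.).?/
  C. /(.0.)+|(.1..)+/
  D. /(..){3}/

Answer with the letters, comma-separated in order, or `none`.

C

A → no match — must end with '10'
B → no match
C → match
D → no match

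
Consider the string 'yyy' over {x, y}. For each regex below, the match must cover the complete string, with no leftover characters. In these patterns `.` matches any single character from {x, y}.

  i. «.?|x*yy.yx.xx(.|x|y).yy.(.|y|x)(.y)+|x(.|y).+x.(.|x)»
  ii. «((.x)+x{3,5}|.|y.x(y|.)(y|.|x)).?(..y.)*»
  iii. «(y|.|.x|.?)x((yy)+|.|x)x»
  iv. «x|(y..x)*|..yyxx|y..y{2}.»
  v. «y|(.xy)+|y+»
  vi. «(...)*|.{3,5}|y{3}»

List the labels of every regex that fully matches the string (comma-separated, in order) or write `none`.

v, vi

i → no match
ii → no match
iii → no match — must end with 'x'
iv → no match
v → match
vi → match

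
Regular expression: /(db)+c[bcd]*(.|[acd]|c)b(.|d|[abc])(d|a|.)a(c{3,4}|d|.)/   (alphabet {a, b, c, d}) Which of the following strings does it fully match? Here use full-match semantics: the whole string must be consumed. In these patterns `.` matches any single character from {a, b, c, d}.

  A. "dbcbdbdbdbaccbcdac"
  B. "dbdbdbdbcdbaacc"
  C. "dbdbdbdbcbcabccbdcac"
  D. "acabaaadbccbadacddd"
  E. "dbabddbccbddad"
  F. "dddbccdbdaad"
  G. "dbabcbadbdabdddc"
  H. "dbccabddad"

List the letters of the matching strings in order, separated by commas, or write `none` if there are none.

A → no match
B → no match
C → no match
D → no match — must start with "db"
E → no match
F → no match — must start with "db"
G → no match
H → match

H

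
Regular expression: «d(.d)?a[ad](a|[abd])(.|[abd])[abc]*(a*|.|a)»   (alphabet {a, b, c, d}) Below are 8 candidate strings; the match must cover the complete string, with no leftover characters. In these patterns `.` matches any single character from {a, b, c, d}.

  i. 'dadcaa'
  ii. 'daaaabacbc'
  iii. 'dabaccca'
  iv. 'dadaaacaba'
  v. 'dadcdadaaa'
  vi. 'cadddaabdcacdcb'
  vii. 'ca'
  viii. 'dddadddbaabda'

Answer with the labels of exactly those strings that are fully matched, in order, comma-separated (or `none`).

i. 'dadcaa' → no match
ii. 'daaaabacbc' → match
iii. 'dabaccca' → no match
iv. 'dadaaacaba' → match
v. 'dadcdadaaa' → no match
vi → no match — must start with 'd'
vii. 'ca' → no match — must start with 'd'
viii → no match

ii, iv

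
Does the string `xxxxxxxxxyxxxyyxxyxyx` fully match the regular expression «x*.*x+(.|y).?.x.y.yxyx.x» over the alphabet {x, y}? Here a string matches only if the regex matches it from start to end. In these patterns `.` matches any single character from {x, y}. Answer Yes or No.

No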